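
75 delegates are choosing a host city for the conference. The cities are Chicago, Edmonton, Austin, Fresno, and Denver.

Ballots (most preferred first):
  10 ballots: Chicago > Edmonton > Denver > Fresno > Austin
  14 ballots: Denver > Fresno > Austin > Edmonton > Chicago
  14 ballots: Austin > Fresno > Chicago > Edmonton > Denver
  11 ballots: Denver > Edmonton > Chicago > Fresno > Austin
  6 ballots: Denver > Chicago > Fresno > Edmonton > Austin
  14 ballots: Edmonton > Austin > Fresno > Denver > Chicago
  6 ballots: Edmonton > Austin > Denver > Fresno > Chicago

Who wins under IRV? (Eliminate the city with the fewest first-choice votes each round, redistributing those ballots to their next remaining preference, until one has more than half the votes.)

Edmonton

Round 1: Chicago 10, Edmonton 20, Austin 14, Fresno 0, Denver 31. Fresno eliminated.
Round 2: Chicago 10, Edmonton 20, Austin 14, Denver 31. Chicago eliminated.
Round 3: Edmonton 30, Austin 14, Denver 31. Austin eliminated.
Round 4: Edmonton 44, Denver 31. Edmonton has a majority (≥38).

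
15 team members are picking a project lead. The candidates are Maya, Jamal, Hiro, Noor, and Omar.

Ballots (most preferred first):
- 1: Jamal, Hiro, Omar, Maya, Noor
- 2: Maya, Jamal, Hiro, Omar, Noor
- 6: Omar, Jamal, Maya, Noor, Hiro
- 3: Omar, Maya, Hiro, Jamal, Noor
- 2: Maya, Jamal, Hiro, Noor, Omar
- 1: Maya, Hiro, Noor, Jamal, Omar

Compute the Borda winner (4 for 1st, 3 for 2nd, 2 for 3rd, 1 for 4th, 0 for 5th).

Maya

Maya: 1×1 + 2×4 + 6×2 + 3×3 + 2×4 + 1×4 = 42
Jamal: 1×4 + 2×3 + 6×3 + 3×1 + 2×3 + 1×1 = 38
Hiro: 1×3 + 2×2 + 6×0 + 3×2 + 2×2 + 1×3 = 20
Noor: 1×0 + 2×0 + 6×1 + 3×0 + 2×1 + 1×2 = 10
Omar: 1×2 + 2×1 + 6×4 + 3×4 + 2×0 + 1×0 = 40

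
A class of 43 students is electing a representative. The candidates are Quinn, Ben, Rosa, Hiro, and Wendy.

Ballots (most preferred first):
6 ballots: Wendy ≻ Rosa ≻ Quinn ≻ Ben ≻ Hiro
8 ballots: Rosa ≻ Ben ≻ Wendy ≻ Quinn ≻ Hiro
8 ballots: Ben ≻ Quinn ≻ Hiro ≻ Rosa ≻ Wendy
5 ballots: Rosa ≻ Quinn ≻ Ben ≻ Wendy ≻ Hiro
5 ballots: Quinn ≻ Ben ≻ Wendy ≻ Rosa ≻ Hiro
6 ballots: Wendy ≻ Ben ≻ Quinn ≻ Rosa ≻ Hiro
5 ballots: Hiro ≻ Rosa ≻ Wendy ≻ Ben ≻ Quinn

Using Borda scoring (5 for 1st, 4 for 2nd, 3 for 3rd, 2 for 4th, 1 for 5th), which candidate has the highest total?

Ben

Quinn: 6×3 + 8×2 + 8×4 + 5×4 + 5×5 + 6×3 + 5×1 = 134
Ben: 6×2 + 8×4 + 8×5 + 5×3 + 5×4 + 6×4 + 5×2 = 153
Rosa: 6×4 + 8×5 + 8×2 + 5×5 + 5×2 + 6×2 + 5×4 = 147
Hiro: 6×1 + 8×1 + 8×3 + 5×1 + 5×1 + 6×1 + 5×5 = 79
Wendy: 6×5 + 8×3 + 8×1 + 5×2 + 5×3 + 6×5 + 5×3 = 132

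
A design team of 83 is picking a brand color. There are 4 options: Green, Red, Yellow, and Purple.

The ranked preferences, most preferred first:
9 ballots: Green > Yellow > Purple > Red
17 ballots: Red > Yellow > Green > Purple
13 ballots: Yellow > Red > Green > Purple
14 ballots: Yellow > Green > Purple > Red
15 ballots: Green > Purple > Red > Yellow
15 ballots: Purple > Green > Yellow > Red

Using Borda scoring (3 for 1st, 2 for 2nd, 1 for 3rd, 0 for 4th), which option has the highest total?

Green: 9×3 + 17×1 + 13×1 + 14×2 + 15×3 + 15×2 = 160
Red: 9×0 + 17×3 + 13×2 + 14×0 + 15×1 + 15×0 = 92
Yellow: 9×2 + 17×2 + 13×3 + 14×3 + 15×0 + 15×1 = 148
Purple: 9×1 + 17×0 + 13×0 + 14×1 + 15×2 + 15×3 = 98

Green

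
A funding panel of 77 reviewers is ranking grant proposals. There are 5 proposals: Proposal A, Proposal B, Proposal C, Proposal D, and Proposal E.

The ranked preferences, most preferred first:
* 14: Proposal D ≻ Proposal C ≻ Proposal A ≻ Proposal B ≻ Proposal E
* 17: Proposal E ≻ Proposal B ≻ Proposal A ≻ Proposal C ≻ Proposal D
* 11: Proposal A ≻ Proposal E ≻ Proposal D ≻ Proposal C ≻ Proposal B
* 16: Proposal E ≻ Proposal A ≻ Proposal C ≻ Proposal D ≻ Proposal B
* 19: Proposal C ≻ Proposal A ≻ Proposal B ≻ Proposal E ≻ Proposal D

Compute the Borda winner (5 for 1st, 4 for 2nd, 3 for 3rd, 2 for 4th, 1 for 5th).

Proposal A

Proposal A: 14×3 + 17×3 + 11×5 + 16×4 + 19×4 = 288
Proposal B: 14×2 + 17×4 + 11×1 + 16×1 + 19×3 = 180
Proposal C: 14×4 + 17×2 + 11×2 + 16×3 + 19×5 = 255
Proposal D: 14×5 + 17×1 + 11×3 + 16×2 + 19×1 = 171
Proposal E: 14×1 + 17×5 + 11×4 + 16×5 + 19×2 = 261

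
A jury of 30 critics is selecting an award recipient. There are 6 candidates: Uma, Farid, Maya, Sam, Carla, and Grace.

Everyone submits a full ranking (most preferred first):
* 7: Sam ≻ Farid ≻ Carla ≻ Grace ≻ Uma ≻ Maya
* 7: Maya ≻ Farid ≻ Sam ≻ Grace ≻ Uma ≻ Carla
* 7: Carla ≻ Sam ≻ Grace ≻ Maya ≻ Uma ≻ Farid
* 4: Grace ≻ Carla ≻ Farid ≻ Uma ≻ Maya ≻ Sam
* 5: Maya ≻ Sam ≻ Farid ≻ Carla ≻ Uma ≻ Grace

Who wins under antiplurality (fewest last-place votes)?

Uma

Last-place votes: Uma 0, Farid 7, Maya 7, Sam 4, Carla 7, Grace 5.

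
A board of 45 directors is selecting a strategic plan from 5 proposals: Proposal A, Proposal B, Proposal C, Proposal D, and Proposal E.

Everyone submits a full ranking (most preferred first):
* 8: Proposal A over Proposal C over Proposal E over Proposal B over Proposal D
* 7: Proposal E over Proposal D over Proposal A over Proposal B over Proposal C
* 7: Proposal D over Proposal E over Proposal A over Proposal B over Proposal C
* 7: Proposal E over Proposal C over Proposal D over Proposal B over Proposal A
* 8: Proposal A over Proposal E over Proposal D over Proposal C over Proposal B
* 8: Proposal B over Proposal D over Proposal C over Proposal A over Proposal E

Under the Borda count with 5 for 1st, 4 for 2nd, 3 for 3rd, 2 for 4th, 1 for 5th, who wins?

Proposal E

Proposal A: 8×5 + 7×3 + 7×3 + 7×1 + 8×5 + 8×2 = 145
Proposal B: 8×2 + 7×2 + 7×2 + 7×2 + 8×1 + 8×5 = 106
Proposal C: 8×4 + 7×1 + 7×1 + 7×4 + 8×2 + 8×3 = 114
Proposal D: 8×1 + 7×4 + 7×5 + 7×3 + 8×3 + 8×4 = 148
Proposal E: 8×3 + 7×5 + 7×4 + 7×5 + 8×4 + 8×1 = 162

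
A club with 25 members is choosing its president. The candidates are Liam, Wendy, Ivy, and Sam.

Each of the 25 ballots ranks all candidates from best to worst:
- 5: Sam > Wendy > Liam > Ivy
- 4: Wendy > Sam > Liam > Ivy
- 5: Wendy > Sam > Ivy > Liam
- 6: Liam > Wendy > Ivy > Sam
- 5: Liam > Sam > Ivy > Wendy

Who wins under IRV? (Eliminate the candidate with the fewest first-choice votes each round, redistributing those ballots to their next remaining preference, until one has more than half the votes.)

Round 1: Liam 11, Wendy 9, Ivy 0, Sam 5. Ivy eliminated.
Round 2: Liam 11, Wendy 9, Sam 5. Sam eliminated.
Round 3: Liam 11, Wendy 14. Wendy has a majority (≥13).

Wendy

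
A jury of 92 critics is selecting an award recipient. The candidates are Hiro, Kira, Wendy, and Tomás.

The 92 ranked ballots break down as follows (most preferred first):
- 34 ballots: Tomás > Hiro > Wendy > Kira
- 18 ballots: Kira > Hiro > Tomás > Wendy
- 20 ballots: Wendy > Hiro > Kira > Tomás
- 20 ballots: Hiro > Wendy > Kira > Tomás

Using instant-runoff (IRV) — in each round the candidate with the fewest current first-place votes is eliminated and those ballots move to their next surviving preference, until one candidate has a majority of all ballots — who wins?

Hiro

Round 1: Hiro 20, Kira 18, Wendy 20, Tomás 34. Kira eliminated.
Round 2: Hiro 38, Wendy 20, Tomás 34. Wendy eliminated.
Round 3: Hiro 58, Tomás 34. Hiro has a majority (≥47).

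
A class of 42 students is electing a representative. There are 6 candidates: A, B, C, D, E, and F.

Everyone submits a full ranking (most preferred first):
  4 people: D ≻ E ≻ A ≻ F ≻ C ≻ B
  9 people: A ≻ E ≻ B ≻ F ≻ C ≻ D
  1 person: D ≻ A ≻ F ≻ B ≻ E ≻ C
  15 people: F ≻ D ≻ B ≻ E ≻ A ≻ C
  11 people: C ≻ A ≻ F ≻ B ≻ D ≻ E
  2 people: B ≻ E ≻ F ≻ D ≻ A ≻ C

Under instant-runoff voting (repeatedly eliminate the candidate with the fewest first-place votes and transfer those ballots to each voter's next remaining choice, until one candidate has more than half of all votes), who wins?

A

Round 1: A 9, B 2, C 11, D 5, E 0, F 15. E eliminated.
Round 2: A 9, B 2, C 11, D 5, F 15. B eliminated.
Round 3: A 9, C 11, D 5, F 17. D eliminated.
Round 4: A 14, C 11, F 17. C eliminated.
Round 5: A 25, F 17. A has a majority (≥22).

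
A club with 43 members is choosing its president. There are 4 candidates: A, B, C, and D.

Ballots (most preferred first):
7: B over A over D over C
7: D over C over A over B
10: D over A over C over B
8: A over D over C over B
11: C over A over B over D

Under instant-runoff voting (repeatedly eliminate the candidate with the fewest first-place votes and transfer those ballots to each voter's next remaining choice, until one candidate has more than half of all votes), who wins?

Round 1: A 8, B 7, C 11, D 17. B eliminated.
Round 2: A 15, C 11, D 17. C eliminated.
Round 3: A 26, D 17. A has a majority (≥22).

A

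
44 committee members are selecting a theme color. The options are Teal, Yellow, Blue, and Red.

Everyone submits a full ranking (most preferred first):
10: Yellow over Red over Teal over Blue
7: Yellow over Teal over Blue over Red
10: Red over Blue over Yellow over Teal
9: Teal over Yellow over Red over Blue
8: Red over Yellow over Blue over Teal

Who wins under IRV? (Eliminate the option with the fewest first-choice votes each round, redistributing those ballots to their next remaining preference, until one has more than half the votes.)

Yellow

Round 1: Teal 9, Yellow 17, Blue 0, Red 18. Blue eliminated.
Round 2: Teal 9, Yellow 17, Red 18. Teal eliminated.
Round 3: Yellow 26, Red 18. Yellow has a majority (≥23).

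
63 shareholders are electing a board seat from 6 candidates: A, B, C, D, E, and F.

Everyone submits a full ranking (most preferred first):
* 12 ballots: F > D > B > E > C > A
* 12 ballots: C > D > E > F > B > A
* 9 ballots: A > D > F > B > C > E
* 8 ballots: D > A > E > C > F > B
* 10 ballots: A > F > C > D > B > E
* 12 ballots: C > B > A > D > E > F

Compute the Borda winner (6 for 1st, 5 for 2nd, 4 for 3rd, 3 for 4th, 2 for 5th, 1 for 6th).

D

A: 12×1 + 12×1 + 9×6 + 8×5 + 10×6 + 12×4 = 226
B: 12×4 + 12×2 + 9×3 + 8×1 + 10×2 + 12×5 = 187
C: 12×2 + 12×6 + 9×2 + 8×3 + 10×4 + 12×6 = 250
D: 12×5 + 12×5 + 9×5 + 8×6 + 10×3 + 12×3 = 279
E: 12×3 + 12×4 + 9×1 + 8×4 + 10×1 + 12×2 = 159
F: 12×6 + 12×3 + 9×4 + 8×2 + 10×5 + 12×1 = 222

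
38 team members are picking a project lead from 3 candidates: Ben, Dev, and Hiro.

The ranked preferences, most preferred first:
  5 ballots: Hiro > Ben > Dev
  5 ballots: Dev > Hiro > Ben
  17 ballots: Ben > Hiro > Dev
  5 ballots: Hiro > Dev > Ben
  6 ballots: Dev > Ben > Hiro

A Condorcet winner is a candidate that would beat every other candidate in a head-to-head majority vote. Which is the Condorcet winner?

Ben vs Dev: 22–16
Ben vs Hiro: 23–15
Ben beats every other candidate.

Ben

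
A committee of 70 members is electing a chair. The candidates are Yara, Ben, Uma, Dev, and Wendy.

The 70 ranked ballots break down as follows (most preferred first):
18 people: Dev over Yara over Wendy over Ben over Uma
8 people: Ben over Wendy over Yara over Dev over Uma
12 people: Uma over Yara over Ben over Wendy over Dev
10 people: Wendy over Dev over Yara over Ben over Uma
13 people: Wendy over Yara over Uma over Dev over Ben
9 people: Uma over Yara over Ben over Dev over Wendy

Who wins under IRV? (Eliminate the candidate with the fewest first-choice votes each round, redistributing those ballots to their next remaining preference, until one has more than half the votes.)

Wendy

Round 1: Yara 0, Ben 8, Uma 21, Dev 18, Wendy 23. Yara eliminated.
Round 2: Ben 8, Uma 21, Dev 18, Wendy 23. Ben eliminated.
Round 3: Uma 21, Dev 18, Wendy 31. Dev eliminated.
Round 4: Uma 21, Wendy 49. Wendy has a majority (≥36).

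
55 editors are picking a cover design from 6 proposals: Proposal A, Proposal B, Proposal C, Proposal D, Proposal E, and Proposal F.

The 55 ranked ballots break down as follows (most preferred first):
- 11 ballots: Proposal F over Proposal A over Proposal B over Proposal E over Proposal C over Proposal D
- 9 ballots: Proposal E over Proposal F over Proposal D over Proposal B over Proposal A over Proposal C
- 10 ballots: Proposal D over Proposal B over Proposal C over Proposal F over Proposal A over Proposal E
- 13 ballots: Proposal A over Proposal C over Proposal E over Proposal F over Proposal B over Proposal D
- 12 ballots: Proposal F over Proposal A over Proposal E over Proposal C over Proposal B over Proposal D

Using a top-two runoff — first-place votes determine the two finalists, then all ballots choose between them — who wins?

Proposal F

Round 1 first-place votes: Proposal A 13, Proposal B 0, Proposal C 0, Proposal D 10, Proposal E 9, Proposal F 23. Proposal F and Proposal A advance.
Runoff: Proposal F is ranked above Proposal A on 42 ballots, Proposal A above Proposal F on 13.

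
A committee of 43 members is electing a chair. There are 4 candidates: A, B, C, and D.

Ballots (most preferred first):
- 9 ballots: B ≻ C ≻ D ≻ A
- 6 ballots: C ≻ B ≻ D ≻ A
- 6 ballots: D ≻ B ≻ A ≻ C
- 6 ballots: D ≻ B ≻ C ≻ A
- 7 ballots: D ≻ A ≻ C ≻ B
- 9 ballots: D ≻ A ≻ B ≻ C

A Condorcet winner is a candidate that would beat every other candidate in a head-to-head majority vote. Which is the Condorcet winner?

D vs A: 43–0
D vs B: 28–15
D vs C: 28–15
D beats every other candidate.

D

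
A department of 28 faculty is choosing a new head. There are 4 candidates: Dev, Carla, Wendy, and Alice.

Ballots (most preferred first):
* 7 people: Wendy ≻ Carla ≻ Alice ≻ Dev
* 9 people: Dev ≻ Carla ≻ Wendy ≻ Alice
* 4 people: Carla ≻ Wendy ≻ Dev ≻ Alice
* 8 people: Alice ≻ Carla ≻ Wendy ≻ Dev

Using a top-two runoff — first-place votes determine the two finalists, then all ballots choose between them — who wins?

Round 1 first-place votes: Dev 9, Carla 4, Wendy 7, Alice 8. Dev and Alice advance.
Runoff: Dev is ranked above Alice on 13 ballots, Alice above Dev on 15.

Alice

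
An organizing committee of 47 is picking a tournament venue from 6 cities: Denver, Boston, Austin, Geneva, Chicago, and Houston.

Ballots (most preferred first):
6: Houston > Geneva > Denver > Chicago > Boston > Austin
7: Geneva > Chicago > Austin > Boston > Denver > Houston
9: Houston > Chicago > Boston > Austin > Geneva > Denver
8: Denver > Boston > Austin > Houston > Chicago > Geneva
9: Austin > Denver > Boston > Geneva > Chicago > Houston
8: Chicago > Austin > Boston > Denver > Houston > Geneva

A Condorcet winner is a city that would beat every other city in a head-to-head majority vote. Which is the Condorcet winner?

Chicago vs Denver: 24–23
Chicago vs Boston: 30–17
Chicago vs Austin: 30–17
Chicago vs Geneva: 25–22
Chicago vs Houston: 24–23
Chicago beats every other city.

Chicago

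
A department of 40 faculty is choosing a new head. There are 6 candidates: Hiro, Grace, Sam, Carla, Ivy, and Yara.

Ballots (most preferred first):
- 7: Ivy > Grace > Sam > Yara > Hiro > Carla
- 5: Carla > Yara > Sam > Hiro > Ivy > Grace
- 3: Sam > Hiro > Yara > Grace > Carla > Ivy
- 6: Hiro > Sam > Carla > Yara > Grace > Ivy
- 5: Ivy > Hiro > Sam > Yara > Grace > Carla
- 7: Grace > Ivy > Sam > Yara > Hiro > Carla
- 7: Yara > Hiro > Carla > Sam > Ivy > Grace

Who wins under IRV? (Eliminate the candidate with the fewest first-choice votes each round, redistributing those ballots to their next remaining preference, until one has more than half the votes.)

Yara

Round 1: Hiro 6, Grace 7, Sam 3, Carla 5, Ivy 12, Yara 7. Sam eliminated.
Round 2: Hiro 9, Grace 7, Carla 5, Ivy 12, Yara 7. Carla eliminated.
Round 3: Hiro 9, Grace 7, Ivy 12, Yara 12. Grace eliminated.
Round 4: Hiro 9, Ivy 19, Yara 12. Hiro eliminated.
Round 5: Ivy 19, Yara 21. Yara has a majority (≥21).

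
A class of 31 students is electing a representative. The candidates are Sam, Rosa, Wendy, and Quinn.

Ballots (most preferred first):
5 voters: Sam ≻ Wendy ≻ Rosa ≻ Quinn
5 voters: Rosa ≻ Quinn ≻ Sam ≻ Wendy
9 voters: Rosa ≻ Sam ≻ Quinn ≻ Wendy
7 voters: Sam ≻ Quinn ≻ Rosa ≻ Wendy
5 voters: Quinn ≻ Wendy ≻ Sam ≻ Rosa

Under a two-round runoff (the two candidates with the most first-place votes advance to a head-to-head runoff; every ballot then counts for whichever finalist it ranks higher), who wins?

Round 1 first-place votes: Sam 12, Rosa 14, Wendy 0, Quinn 5. Rosa and Sam advance.
Runoff: Rosa is ranked above Sam on 14 ballots, Sam above Rosa on 17.

Sam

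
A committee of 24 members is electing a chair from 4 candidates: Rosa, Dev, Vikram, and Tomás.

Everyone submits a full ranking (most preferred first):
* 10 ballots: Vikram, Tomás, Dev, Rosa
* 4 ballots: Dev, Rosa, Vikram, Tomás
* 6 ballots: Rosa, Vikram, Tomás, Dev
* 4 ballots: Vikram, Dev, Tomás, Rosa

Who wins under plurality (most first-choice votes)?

First-place votes: Rosa 6, Dev 4, Vikram 14, Tomás 0.

Vikram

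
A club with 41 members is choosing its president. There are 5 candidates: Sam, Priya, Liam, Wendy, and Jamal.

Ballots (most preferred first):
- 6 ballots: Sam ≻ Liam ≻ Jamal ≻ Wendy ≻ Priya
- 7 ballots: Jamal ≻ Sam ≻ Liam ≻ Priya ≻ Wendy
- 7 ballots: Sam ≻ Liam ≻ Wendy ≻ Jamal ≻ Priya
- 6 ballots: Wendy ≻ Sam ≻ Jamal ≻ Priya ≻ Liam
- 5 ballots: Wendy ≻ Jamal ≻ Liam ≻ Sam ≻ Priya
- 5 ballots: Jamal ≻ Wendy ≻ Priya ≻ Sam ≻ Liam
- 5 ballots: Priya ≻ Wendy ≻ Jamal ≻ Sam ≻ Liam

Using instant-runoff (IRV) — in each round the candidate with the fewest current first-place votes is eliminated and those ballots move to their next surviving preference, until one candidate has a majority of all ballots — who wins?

Wendy

Round 1: Sam 13, Priya 5, Liam 0, Wendy 11, Jamal 12. Liam eliminated.
Round 2: Sam 13, Priya 5, Wendy 11, Jamal 12. Priya eliminated.
Round 3: Sam 13, Wendy 16, Jamal 12. Jamal eliminated.
Round 4: Sam 20, Wendy 21. Wendy has a majority (≥21).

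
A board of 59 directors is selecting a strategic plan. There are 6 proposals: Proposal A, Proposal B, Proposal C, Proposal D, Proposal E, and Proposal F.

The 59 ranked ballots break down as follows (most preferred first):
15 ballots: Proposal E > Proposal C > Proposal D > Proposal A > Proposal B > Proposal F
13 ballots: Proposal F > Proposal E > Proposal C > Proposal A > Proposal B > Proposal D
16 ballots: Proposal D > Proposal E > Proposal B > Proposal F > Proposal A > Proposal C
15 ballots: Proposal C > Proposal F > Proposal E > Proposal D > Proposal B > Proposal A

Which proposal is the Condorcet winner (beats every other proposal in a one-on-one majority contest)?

Proposal E

Proposal E vs Proposal A: 59–0
Proposal E vs Proposal B: 59–0
Proposal E vs Proposal C: 44–15
Proposal E vs Proposal D: 43–16
Proposal E vs Proposal F: 31–28
Proposal E beats every other proposal.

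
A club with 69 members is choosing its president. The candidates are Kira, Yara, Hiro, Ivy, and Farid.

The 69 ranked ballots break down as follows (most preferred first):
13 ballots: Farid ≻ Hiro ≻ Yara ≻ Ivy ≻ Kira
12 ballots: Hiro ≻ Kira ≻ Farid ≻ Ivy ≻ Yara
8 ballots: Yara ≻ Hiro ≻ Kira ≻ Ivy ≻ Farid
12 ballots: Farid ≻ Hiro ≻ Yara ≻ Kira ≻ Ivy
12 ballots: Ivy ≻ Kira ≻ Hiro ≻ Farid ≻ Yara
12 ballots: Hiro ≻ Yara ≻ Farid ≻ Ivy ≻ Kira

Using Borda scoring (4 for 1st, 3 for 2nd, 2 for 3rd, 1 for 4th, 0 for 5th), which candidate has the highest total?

Hiro

Kira: 13×0 + 12×3 + 8×2 + 12×1 + 12×3 + 12×0 = 100
Yara: 13×2 + 12×0 + 8×4 + 12×2 + 12×0 + 12×3 = 118
Hiro: 13×3 + 12×4 + 8×3 + 12×3 + 12×2 + 12×4 = 219
Ivy: 13×1 + 12×1 + 8×1 + 12×0 + 12×4 + 12×1 = 93
Farid: 13×4 + 12×2 + 8×0 + 12×4 + 12×1 + 12×2 = 160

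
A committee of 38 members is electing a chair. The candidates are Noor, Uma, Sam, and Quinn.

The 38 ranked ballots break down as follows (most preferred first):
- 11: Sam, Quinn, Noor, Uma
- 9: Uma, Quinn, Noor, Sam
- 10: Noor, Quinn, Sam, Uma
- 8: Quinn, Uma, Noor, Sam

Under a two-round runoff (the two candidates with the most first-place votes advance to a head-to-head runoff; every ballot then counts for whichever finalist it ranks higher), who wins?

Round 1 first-place votes: Noor 10, Uma 9, Sam 11, Quinn 8. Sam and Noor advance.
Runoff: Sam is ranked above Noor on 11 ballots, Noor above Sam on 27.

Noor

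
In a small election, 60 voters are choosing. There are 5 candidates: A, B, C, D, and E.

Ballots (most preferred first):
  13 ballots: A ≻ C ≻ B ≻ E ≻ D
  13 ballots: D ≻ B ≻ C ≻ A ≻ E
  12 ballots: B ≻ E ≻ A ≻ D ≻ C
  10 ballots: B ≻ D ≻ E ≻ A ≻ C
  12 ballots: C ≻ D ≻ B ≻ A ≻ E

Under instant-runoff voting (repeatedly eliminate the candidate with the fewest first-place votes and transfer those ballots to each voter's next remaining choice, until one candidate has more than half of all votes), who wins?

Round 1: A 13, B 22, C 12, D 13, E 0. E eliminated.
Round 2: A 13, B 22, C 12, D 13. C eliminated.
Round 3: A 13, B 22, D 25. A eliminated.
Round 4: B 35, D 25. B has a majority (≥31).

B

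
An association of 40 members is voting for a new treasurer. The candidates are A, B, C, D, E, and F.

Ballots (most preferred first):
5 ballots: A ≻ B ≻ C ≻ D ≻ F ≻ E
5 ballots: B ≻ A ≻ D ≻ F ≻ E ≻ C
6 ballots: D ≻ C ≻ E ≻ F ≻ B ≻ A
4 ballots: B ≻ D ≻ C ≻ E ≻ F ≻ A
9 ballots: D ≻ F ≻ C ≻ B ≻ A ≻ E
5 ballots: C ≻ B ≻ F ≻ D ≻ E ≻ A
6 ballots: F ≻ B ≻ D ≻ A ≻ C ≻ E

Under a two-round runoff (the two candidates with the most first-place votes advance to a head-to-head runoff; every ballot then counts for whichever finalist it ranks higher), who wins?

B

Round 1 first-place votes: A 5, B 9, C 5, D 15, E 0, F 6. D and B advance.
Runoff: D is ranked above B on 15 ballots, B above D on 25.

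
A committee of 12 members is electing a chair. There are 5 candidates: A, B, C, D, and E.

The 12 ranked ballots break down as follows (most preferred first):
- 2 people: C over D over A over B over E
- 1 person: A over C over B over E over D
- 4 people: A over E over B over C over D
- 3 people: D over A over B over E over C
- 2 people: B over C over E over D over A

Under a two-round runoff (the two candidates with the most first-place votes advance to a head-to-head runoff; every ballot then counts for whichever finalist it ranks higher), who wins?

Round 1 first-place votes: A 5, B 2, C 2, D 3, E 0. A and D advance.
Runoff: A is ranked above D on 5 ballots, D above A on 7.

D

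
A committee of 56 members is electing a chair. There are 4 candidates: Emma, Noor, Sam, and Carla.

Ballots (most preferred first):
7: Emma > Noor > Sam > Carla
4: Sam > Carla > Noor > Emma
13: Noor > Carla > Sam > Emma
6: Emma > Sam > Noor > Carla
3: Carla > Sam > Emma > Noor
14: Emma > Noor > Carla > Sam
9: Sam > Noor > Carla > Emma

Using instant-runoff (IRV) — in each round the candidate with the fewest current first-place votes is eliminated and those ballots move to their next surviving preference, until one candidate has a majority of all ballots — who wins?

Sam

Round 1: Emma 27, Noor 13, Sam 13, Carla 3. Carla eliminated.
Round 2: Emma 27, Noor 13, Sam 16. Noor eliminated.
Round 3: Emma 27, Sam 29. Sam has a majority (≥29).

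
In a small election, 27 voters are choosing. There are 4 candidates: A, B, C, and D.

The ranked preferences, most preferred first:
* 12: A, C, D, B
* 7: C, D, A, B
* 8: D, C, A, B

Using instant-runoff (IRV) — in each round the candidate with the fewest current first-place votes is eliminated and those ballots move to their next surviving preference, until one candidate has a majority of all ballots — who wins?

Round 1: A 12, B 0, C 7, D 8. B eliminated.
Round 2: A 12, C 7, D 8. C eliminated.
Round 3: A 12, D 15. D has a majority (≥14).

D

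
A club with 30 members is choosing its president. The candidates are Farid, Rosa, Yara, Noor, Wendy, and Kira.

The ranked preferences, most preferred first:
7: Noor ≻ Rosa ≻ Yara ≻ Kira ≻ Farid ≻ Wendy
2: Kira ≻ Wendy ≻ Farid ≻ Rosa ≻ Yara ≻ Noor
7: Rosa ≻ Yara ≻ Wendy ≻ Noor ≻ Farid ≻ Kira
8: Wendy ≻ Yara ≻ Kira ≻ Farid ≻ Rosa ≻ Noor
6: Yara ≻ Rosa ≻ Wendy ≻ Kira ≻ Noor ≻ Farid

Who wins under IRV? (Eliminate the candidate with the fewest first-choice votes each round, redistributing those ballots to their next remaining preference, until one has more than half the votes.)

Round 1: Farid 0, Rosa 7, Yara 6, Noor 7, Wendy 8, Kira 2. Farid eliminated.
Round 2: Rosa 7, Yara 6, Noor 7, Wendy 8, Kira 2. Kira eliminated.
Round 3: Rosa 7, Yara 6, Noor 7, Wendy 10. Yara eliminated.
Round 4: Rosa 13, Noor 7, Wendy 10. Noor eliminated.
Round 5: Rosa 20, Wendy 10. Rosa has a majority (≥16).

Rosa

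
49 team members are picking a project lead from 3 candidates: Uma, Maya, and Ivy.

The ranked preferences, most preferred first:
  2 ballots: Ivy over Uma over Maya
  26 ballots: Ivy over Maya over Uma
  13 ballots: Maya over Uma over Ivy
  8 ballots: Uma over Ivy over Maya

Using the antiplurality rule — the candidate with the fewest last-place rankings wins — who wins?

Last-place votes: Uma 26, Maya 10, Ivy 13.

Maya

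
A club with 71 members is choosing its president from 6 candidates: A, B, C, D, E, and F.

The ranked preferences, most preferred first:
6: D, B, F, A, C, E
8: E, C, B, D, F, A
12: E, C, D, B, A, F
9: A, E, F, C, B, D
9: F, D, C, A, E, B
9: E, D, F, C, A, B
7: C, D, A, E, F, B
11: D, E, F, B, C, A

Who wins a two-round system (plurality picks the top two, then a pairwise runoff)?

Round 1 first-place votes: A 9, B 0, C 7, D 17, E 29, F 9. E and D advance.
Runoff: E is ranked above D on 38 ballots, D above E on 33.

E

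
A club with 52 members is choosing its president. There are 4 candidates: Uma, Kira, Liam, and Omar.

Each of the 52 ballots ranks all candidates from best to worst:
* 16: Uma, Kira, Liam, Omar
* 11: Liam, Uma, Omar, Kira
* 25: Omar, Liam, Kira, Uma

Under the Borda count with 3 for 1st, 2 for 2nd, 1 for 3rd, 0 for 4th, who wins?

Liam

Uma: 16×3 + 11×2 + 25×0 = 70
Kira: 16×2 + 11×0 + 25×1 = 57
Liam: 16×1 + 11×3 + 25×2 = 99
Omar: 16×0 + 11×1 + 25×3 = 86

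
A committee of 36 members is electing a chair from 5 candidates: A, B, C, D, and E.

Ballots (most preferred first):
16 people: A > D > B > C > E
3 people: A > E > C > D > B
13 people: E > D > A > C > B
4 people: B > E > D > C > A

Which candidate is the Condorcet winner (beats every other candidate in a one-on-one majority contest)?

A vs B: 32–4
A vs C: 32–4
A vs D: 19–17
A vs E: 19–17
A beats every other candidate.

A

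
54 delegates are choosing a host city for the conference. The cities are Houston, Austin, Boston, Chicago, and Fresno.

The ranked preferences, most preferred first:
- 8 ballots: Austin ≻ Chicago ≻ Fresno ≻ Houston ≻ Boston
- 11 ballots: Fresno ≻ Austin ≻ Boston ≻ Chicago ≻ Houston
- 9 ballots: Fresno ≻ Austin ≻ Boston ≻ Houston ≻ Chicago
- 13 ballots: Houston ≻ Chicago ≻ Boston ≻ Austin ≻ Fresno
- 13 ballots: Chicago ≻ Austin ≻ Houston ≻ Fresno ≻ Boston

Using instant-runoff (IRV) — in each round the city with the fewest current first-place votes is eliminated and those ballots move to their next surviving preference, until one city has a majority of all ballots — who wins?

Round 1: Houston 13, Austin 8, Boston 0, Chicago 13, Fresno 20. Boston eliminated.
Round 2: Houston 13, Austin 8, Chicago 13, Fresno 20. Austin eliminated.
Round 3: Houston 13, Chicago 21, Fresno 20. Houston eliminated.
Round 4: Chicago 34, Fresno 20. Chicago has a majority (≥28).

Chicago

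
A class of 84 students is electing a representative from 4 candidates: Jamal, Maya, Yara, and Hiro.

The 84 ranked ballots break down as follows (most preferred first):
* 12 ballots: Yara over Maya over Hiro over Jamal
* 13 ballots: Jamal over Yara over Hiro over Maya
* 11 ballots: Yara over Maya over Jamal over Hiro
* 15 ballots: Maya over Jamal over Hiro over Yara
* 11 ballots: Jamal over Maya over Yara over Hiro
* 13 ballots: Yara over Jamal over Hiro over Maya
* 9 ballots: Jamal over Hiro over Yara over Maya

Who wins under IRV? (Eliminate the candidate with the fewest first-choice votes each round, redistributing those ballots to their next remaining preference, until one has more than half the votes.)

Jamal

Round 1: Jamal 33, Maya 15, Yara 36, Hiro 0. Hiro eliminated.
Round 2: Jamal 33, Maya 15, Yara 36. Maya eliminated.
Round 3: Jamal 48, Yara 36. Jamal has a majority (≥43).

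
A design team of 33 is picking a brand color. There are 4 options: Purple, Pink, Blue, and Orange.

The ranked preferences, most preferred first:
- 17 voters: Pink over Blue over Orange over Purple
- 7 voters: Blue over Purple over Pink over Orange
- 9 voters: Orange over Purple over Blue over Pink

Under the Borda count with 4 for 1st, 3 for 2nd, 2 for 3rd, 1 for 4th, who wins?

Purple: 17×1 + 7×3 + 9×3 = 65
Pink: 17×4 + 7×2 + 9×1 = 91
Blue: 17×3 + 7×4 + 9×2 = 97
Orange: 17×2 + 7×1 + 9×4 = 77

Blue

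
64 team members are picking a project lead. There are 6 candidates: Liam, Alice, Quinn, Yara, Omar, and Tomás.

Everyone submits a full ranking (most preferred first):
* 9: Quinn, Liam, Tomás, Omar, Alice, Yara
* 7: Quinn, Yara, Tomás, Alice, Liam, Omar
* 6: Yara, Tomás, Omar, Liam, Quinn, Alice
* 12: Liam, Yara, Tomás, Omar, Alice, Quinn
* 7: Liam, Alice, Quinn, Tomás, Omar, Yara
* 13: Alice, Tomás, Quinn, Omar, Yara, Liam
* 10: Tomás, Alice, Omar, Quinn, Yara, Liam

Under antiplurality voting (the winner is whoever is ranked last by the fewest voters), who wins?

Tomás

Last-place votes: Liam 23, Alice 6, Quinn 12, Yara 16, Omar 7, Tomás 0.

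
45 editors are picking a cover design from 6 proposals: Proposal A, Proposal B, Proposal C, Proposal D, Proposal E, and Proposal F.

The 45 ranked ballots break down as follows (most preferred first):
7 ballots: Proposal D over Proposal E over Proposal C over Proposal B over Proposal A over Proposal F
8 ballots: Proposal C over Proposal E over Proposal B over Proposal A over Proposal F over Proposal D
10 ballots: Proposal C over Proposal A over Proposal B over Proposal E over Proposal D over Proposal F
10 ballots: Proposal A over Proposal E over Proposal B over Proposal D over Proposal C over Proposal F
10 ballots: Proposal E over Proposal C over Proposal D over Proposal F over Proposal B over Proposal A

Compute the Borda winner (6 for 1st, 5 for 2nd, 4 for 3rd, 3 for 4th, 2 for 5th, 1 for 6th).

Proposal E

Proposal A: 7×2 + 8×3 + 10×5 + 10×6 + 10×1 = 158
Proposal B: 7×3 + 8×4 + 10×4 + 10×4 + 10×2 = 153
Proposal C: 7×4 + 8×6 + 10×6 + 10×2 + 10×5 = 206
Proposal D: 7×6 + 8×1 + 10×2 + 10×3 + 10×4 = 140
Proposal E: 7×5 + 8×5 + 10×3 + 10×5 + 10×6 = 215
Proposal F: 7×1 + 8×2 + 10×1 + 10×1 + 10×3 = 73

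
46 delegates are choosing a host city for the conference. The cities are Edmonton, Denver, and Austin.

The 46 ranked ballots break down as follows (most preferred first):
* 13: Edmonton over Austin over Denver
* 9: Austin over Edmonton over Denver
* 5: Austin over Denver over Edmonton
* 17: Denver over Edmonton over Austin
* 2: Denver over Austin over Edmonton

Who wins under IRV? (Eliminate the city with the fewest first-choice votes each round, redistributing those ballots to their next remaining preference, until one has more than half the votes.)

Round 1: Edmonton 13, Denver 19, Austin 14. Edmonton eliminated.
Round 2: Denver 19, Austin 27. Austin has a majority (≥24).

Austin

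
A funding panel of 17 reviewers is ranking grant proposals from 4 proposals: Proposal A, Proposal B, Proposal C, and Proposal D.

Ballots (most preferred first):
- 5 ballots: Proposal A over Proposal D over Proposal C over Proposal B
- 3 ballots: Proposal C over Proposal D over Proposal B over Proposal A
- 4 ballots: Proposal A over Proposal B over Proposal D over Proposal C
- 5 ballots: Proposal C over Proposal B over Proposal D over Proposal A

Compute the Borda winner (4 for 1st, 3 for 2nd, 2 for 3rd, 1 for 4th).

Proposal A: 5×4 + 3×1 + 4×4 + 5×1 = 44
Proposal B: 5×1 + 3×2 + 4×3 + 5×3 = 38
Proposal C: 5×2 + 3×4 + 4×1 + 5×4 = 46
Proposal D: 5×3 + 3×3 + 4×2 + 5×2 = 42

Proposal C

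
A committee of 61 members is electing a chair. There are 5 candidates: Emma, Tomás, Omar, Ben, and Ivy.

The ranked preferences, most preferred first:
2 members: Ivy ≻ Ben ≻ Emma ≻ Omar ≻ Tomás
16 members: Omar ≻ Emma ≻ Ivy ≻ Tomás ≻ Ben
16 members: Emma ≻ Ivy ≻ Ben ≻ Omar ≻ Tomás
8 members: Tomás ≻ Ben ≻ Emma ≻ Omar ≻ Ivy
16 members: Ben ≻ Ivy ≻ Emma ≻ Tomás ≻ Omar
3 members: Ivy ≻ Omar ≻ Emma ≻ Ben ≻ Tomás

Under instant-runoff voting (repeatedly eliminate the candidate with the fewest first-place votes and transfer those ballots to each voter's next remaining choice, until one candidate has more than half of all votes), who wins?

Round 1: Emma 16, Tomás 8, Omar 16, Ben 16, Ivy 5. Ivy eliminated.
Round 2: Emma 16, Tomás 8, Omar 19, Ben 18. Tomás eliminated.
Round 3: Emma 16, Omar 19, Ben 26. Emma eliminated.
Round 4: Omar 19, Ben 42. Ben has a majority (≥31).

Ben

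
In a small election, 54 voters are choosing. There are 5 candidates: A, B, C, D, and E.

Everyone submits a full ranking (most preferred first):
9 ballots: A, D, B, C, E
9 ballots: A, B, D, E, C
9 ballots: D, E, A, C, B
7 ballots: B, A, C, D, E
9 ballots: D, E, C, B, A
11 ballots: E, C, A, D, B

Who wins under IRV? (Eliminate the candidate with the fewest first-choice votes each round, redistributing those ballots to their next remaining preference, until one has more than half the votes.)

Round 1: A 18, B 7, C 0, D 18, E 11. C eliminated.
Round 2: A 18, B 7, D 18, E 11. B eliminated.
Round 3: A 25, D 18, E 11. E eliminated.
Round 4: A 36, D 18. A has a majority (≥28).

A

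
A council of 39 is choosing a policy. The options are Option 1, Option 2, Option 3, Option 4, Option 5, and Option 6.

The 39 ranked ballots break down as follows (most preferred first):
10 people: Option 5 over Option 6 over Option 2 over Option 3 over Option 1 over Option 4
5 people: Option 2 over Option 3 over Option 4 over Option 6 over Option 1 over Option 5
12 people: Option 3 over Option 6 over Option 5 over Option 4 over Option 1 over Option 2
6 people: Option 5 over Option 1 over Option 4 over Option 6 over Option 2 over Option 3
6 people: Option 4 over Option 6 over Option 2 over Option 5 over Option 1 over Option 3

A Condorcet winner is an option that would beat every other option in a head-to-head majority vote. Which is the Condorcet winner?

Option 6 vs Option 1: 33–6
Option 6 vs Option 2: 34–5
Option 6 vs Option 3: 22–17
Option 6 vs Option 4: 22–17
Option 6 vs Option 5: 23–16
Option 6 beats every other option.

Option 6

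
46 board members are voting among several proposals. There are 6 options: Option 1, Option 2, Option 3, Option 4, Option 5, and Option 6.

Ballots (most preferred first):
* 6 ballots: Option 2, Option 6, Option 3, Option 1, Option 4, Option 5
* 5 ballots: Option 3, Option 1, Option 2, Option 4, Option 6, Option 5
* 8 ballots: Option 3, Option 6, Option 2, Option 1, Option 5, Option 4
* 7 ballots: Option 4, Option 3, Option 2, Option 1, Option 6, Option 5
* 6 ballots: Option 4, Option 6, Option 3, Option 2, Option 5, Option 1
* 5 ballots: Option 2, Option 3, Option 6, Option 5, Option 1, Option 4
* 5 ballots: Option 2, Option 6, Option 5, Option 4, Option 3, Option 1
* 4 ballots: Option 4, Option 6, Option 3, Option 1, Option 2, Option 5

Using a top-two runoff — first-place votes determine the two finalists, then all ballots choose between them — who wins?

Round 1 first-place votes: Option 1 0, Option 2 16, Option 3 13, Option 4 17, Option 5 0, Option 6 0. Option 4 and Option 2 advance.
Runoff: Option 4 is ranked above Option 2 on 17 ballots, Option 2 above Option 4 on 29.

Option 2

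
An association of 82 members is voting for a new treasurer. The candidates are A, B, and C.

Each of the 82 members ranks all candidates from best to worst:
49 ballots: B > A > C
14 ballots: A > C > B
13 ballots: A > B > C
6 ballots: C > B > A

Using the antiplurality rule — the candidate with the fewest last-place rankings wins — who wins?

A

Last-place votes: A 6, B 14, C 62.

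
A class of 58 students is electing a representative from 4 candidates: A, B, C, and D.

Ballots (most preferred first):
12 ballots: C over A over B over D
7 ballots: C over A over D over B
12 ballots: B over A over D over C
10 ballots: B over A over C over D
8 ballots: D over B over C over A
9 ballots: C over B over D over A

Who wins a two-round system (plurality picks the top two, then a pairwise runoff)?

Round 1 first-place votes: A 0, B 22, C 28, D 8. C and B advance.
Runoff: C is ranked above B on 28 ballots, B above C on 30.

B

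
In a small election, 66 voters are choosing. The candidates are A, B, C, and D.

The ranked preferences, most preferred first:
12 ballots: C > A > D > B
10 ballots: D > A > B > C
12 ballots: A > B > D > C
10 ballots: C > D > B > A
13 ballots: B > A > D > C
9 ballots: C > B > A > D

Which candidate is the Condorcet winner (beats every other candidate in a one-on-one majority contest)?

A

A vs B: 34–32
A vs C: 35–31
A vs D: 46–20
A beats every other candidate.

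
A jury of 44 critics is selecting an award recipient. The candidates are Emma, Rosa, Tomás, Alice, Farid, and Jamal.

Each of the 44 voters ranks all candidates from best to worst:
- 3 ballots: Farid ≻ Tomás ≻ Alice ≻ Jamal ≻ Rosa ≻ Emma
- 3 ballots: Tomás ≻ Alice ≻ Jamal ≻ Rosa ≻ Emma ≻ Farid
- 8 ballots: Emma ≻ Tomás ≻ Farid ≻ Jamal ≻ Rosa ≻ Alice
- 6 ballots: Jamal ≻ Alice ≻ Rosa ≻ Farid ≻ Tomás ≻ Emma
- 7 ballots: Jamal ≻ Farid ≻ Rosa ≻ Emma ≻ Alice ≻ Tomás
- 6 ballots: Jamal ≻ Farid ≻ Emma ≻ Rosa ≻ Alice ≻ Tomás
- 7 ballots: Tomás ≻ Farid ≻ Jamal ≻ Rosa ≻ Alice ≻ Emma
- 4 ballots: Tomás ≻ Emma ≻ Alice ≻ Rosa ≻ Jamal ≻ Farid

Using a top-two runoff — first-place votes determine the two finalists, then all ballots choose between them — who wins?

Tomás

Round 1 first-place votes: Emma 8, Rosa 0, Tomás 14, Alice 0, Farid 3, Jamal 19. Jamal and Tomás advance.
Runoff: Jamal is ranked above Tomás on 19 ballots, Tomás above Jamal on 25.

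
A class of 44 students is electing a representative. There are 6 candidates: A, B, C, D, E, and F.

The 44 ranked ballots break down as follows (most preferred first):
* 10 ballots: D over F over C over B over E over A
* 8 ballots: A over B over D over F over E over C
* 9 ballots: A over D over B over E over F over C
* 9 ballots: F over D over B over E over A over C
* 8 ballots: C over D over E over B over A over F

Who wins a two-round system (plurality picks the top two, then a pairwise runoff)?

D

Round 1 first-place votes: A 17, B 0, C 8, D 10, E 0, F 9. A and D advance.
Runoff: A is ranked above D on 17 ballots, D above A on 27.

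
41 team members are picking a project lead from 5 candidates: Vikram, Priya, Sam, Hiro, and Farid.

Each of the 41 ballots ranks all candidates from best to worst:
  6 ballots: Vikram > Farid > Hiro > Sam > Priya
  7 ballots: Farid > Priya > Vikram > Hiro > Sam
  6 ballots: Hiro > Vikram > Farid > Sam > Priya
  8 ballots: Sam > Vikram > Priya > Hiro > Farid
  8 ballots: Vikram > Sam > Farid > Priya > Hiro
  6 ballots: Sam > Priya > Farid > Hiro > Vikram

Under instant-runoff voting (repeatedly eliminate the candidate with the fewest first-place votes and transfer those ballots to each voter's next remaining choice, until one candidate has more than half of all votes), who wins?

Round 1: Vikram 14, Priya 0, Sam 14, Hiro 6, Farid 7. Priya eliminated.
Round 2: Vikram 14, Sam 14, Hiro 6, Farid 7. Hiro eliminated.
Round 3: Vikram 20, Sam 14, Farid 7. Farid eliminated.
Round 4: Vikram 27, Sam 14. Vikram has a majority (≥21).

Vikram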